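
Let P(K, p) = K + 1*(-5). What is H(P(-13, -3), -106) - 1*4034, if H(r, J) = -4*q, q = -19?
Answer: -3958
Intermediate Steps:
P(K, p) = -5 + K (P(K, p) = K - 5 = -5 + K)
H(r, J) = 76 (H(r, J) = -4*(-19) = 76)
H(P(-13, -3), -106) - 1*4034 = 76 - 1*4034 = 76 - 4034 = -3958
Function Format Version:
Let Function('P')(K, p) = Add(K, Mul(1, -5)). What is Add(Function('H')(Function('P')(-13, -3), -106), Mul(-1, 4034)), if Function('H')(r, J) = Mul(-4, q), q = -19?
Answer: -3958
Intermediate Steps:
Function('P')(K, p) = Add(-5, K) (Function('P')(K, p) = Add(K, -5) = Add(-5, K))
Function('H')(r, J) = 76 (Function('H')(r, J) = Mul(-4, -19) = 76)
Add(Function('H')(Function('P')(-13, -3), -106), Mul(-1, 4034)) = Add(76, Mul(-1, 4034)) = Add(76, -4034) = -3958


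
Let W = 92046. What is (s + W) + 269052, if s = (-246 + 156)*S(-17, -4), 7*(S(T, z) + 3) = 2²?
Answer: 2529216/7 ≈ 3.6132e+5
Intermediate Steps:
S(T, z) = -17/7 (S(T, z) = -3 + (⅐)*2² = -3 + (⅐)*4 = -3 + 4/7 = -17/7)
s = 1530/7 (s = (-246 + 156)*(-17/7) = -90*(-17/7) = 1530/7 ≈ 218.57)
(s + W) + 269052 = (1530/7 + 92046) + 269052 = 645852/7 + 269052 = 2529216/7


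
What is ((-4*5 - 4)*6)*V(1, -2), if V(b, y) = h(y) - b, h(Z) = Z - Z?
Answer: 144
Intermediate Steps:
h(Z) = 0
V(b, y) = -b (V(b, y) = 0 - b = -b)
((-4*5 - 4)*6)*V(1, -2) = ((-4*5 - 4)*6)*(-1*1) = ((-20 - 4)*6)*(-1) = -24*6*(-1) = -144*(-1) = 144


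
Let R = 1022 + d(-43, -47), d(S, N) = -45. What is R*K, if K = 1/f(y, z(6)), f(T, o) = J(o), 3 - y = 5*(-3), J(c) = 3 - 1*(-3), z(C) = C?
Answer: 977/6 ≈ 162.83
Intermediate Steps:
J(c) = 6 (J(c) = 3 + 3 = 6)
y = 18 (y = 3 - 5*(-3) = 3 - 1*(-15) = 3 + 15 = 18)
f(T, o) = 6
K = ⅙ (K = 1/6 = ⅙ ≈ 0.16667)
R = 977 (R = 1022 - 45 = 977)
R*K = 977*(⅙) = 977/6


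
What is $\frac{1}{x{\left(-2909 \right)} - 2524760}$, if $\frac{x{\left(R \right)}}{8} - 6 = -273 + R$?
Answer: $- \frac{1}{2550168} \approx -3.9213 \cdot 10^{-7}$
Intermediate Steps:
$x{\left(R \right)} = -2136 + 8 R$ ($x{\left(R \right)} = 48 + 8 \left(-273 + R\right) = 48 + \left(-2184 + 8 R\right) = -2136 + 8 R$)
$\frac{1}{x{\left(-2909 \right)} - 2524760} = \frac{1}{\left(-2136 + 8 \left(-2909\right)\right) - 2524760} = \frac{1}{\left(-2136 - 23272\right) - 2524760} = \frac{1}{-25408 - 2524760} = \frac{1}{-2550168} = - \frac{1}{2550168}$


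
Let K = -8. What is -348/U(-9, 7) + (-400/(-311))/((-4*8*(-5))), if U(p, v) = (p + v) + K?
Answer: 108253/3110 ≈ 34.808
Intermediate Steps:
U(p, v) = -8 + p + v (U(p, v) = (p + v) - 8 = -8 + p + v)
-348/U(-9, 7) + (-400/(-311))/((-4*8*(-5))) = -348/(-8 - 9 + 7) + (-400/(-311))/((-4*8*(-5))) = -348/(-10) + (-400*(-1/311))/((-32*(-5))) = -348*(-⅒) + (400/311)/160 = 174/5 + (400/311)*(1/160) = 174/5 + 5/622 = 108253/3110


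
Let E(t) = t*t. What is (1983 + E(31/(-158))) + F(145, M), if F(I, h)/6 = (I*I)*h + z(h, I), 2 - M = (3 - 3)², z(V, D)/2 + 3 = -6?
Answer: 6345225661/24964 ≈ 2.5418e+5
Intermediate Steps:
z(V, D) = -18 (z(V, D) = -6 + 2*(-6) = -6 - 12 = -18)
M = 2 (M = 2 - (3 - 3)² = 2 - 1*0² = 2 - 1*0 = 2 + 0 = 2)
F(I, h) = -108 + 6*h*I² (F(I, h) = 6*((I*I)*h - 18) = 6*(I²*h - 18) = 6*(h*I² - 18) = 6*(-18 + h*I²) = -108 + 6*h*I²)
E(t) = t²
(1983 + E(31/(-158))) + F(145, M) = (1983 + (31/(-158))²) + (-108 + 6*2*145²) = (1983 + (31*(-1/158))²) + (-108 + 6*2*21025) = (1983 + (-31/158)²) + (-108 + 252300) = (1983 + 961/24964) + 252192 = 49504573/24964 + 252192 = 6345225661/24964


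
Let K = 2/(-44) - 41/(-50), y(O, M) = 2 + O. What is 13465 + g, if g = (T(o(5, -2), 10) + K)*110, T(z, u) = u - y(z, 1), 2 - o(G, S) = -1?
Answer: 70501/5 ≈ 14100.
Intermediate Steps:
o(G, S) = 3 (o(G, S) = 2 - 1*(-1) = 2 + 1 = 3)
T(z, u) = -2 + u - z (T(z, u) = u - (2 + z) = u + (-2 - z) = -2 + u - z)
K = 213/275 (K = 2*(-1/44) - 41*(-1/50) = -1/22 + 41/50 = 213/275 ≈ 0.77455)
g = 3176/5 (g = ((-2 + 10 - 1*3) + 213/275)*110 = ((-2 + 10 - 3) + 213/275)*110 = (5 + 213/275)*110 = (1588/275)*110 = 3176/5 ≈ 635.20)
13465 + g = 13465 + 3176/5 = 70501/5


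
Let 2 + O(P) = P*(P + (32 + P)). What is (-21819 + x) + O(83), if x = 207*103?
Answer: 15934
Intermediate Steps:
O(P) = -2 + P*(32 + 2*P) (O(P) = -2 + P*(P + (32 + P)) = -2 + P*(32 + 2*P))
x = 21321
(-21819 + x) + O(83) = (-21819 + 21321) + (-2 + 2*83**2 + 32*83) = -498 + (-2 + 2*6889 + 2656) = -498 + (-2 + 13778 + 2656) = -498 + 16432 = 15934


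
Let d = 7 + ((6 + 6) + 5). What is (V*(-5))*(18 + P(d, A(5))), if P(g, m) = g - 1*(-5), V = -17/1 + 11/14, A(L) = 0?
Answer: 53345/14 ≈ 3810.4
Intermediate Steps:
V = -227/14 (V = -17*1 + 11*(1/14) = -17 + 11/14 = -227/14 ≈ -16.214)
d = 24 (d = 7 + (12 + 5) = 7 + 17 = 24)
P(g, m) = 5 + g (P(g, m) = g + 5 = 5 + g)
(V*(-5))*(18 + P(d, A(5))) = (-227/14*(-5))*(18 + (5 + 24)) = 1135*(18 + 29)/14 = (1135/14)*47 = 53345/14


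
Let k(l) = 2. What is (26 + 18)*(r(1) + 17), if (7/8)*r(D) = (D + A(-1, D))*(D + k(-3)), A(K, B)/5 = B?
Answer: 11572/7 ≈ 1653.1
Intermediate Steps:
A(K, B) = 5*B
r(D) = 48*D*(2 + D)/7 (r(D) = 8*((D + 5*D)*(D + 2))/7 = 8*((6*D)*(2 + D))/7 = 8*(6*D*(2 + D))/7 = 48*D*(2 + D)/7)
(26 + 18)*(r(1) + 17) = (26 + 18)*((48/7)*1*(2 + 1) + 17) = 44*((48/7)*1*3 + 17) = 44*(144/7 + 17) = 44*(263/7) = 11572/7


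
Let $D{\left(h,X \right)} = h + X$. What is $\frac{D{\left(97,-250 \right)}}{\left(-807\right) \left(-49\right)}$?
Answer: $- \frac{51}{13181} \approx -0.0038692$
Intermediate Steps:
$D{\left(h,X \right)} = X + h$
$\frac{D{\left(97,-250 \right)}}{\left(-807\right) \left(-49\right)} = \frac{-250 + 97}{\left(-807\right) \left(-49\right)} = - \frac{153}{39543} = \left(-153\right) \frac{1}{39543} = - \frac{51}{13181}$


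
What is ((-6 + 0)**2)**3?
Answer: 46656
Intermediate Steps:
((-6 + 0)**2)**3 = ((-6)**2)**3 = 36**3 = 46656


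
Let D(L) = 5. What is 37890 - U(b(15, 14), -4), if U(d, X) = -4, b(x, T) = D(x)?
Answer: 37894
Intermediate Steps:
b(x, T) = 5
37890 - U(b(15, 14), -4) = 37890 - 1*(-4) = 37890 + 4 = 37894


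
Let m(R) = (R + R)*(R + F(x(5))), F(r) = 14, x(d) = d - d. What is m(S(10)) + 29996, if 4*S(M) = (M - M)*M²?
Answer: 29996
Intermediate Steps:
x(d) = 0
S(M) = 0 (S(M) = ((M - M)*M²)/4 = (0*M²)/4 = (¼)*0 = 0)
m(R) = 2*R*(14 + R) (m(R) = (R + R)*(R + 14) = (2*R)*(14 + R) = 2*R*(14 + R))
m(S(10)) + 29996 = 2*0*(14 + 0) + 29996 = 2*0*14 + 29996 = 0 + 29996 = 29996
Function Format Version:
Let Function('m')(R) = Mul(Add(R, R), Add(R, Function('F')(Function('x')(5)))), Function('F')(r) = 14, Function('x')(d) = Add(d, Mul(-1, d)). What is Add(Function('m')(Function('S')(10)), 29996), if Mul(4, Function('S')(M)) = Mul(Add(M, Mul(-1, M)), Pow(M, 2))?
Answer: 29996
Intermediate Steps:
Function('x')(d) = 0
Function('S')(M) = 0 (Function('S')(M) = Mul(Rational(1, 4), Mul(Add(M, Mul(-1, M)), Pow(M, 2))) = Mul(Rational(1, 4), Mul(0, Pow(M, 2))) = Mul(Rational(1, 4), 0) = 0)
Function('m')(R) = Mul(2, R, Add(14, R)) (Function('m')(R) = Mul(Add(R, R), Add(R, 14)) = Mul(Mul(2, R), Add(14, R)) = Mul(2, R, Add(14, R)))
Add(Function('m')(Function('S')(10)), 29996) = Add(Mul(2, 0, Add(14, 0)), 29996) = Add(Mul(2, 0, 14), 29996) = Add(0, 29996) = 29996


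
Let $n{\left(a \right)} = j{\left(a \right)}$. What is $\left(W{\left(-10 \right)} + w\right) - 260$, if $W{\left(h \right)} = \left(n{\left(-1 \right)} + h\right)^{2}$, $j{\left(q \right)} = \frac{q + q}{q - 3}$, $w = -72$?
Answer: $- \frac{967}{4} \approx -241.75$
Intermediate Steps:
$j{\left(q \right)} = \frac{2 q}{-3 + q}$
$n{\left(a \right)} = \frac{2 a}{-3 + a}$
$W{\left(h \right)} = \left(\frac{1}{2} + h\right)^{2}$ ($W{\left(h \right)} = \left(2 \left(-1\right) \frac{1}{-3 - 1} + h\right)^{2} = \left(2 \left(-1\right) \frac{1}{-4} + h\right)^{2} = \left(2 \left(-1\right) \left(- \frac{1}{4}\right) + h\right)^{2} = \left(\frac{1}{2} + h\right)^{2}$)
$\left(W{\left(-10 \right)} + w\right) - 260 = \left(\frac{\left(1 + 2 \left(-10\right)\right)^{2}}{4} - 72\right) - 260 = \left(\frac{\left(1 - 20\right)^{2}}{4} - 72\right) - 260 = \left(\frac{\left(-19\right)^{2}}{4} - 72\right) - 260 = \left(\frac{1}{4} \cdot 361 - 72\right) - 260 = \left(\frac{361}{4} - 72\right) - 260 = \frac{73}{4} - 260 = - \frac{967}{4}$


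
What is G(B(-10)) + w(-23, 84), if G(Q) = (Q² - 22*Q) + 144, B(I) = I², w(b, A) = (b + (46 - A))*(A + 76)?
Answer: -1816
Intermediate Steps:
w(b, A) = (76 + A)*(46 + b - A) (w(b, A) = (46 + b - A)*(76 + A) = (76 + A)*(46 + b - A))
G(Q) = 144 + Q² - 22*Q
G(B(-10)) + w(-23, 84) = (144 + ((-10)²)² - 22*(-10)²) + (3496 - 1*84² - 30*84 + 76*(-23) + 84*(-23)) = (144 + 100² - 22*100) + (3496 - 1*7056 - 2520 - 1748 - 1932) = (144 + 10000 - 2200) + (3496 - 7056 - 2520 - 1748 - 1932) = 7944 - 9760 = -1816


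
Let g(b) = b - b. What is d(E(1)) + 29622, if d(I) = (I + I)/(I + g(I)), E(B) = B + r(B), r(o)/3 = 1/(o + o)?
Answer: 29624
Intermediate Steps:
g(b) = 0
r(o) = 3/(2*o) (r(o) = 3/(o + o) = 3/((2*o)) = 3*(1/(2*o)) = 3/(2*o))
E(B) = B + 3/(2*B)
d(I) = 2 (d(I) = (I + I)/(I + 0) = (2*I)/I = 2)
d(E(1)) + 29622 = 2 + 29622 = 29624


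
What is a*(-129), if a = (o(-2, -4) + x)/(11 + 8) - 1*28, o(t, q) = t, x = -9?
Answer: 70047/19 ≈ 3686.7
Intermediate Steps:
a = -543/19 (a = (-2 - 9)/(11 + 8) - 1*28 = -11/19 - 28 = -543/19 ≈ -28.579)
a*(-129) = -543/19*(-129) = 70047/19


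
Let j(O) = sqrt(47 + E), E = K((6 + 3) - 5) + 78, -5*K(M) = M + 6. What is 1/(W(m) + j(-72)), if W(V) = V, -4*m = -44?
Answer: -11/2 + sqrt(123)/2 ≈ 0.045268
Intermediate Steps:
m = 11 (m = -1/4*(-44) = 11)
K(M) = -6/5 - M/5 (K(M) = -(M + 6)/5 = -(6 + M)/5 = -6/5 - M/5)
E = 76 (E = (-6/5 - ((6 + 3) - 5)/5) + 78 = (-6/5 - (9 - 5)/5) + 78 = (-6/5 - 1/5*4) + 78 = (-6/5 - 4/5) + 78 = -2 + 78 = 76)
j(O) = sqrt(123) (j(O) = sqrt(47 + 76) = sqrt(123))
1/(W(m) + j(-72)) = 1/(11 + sqrt(123))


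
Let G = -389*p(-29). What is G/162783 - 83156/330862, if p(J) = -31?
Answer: -4773259145/26929354473 ≈ -0.17725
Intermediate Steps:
G = 12059 (G = -389*(-31) = 12059)
G/162783 - 83156/330862 = 12059/162783 - 83156/330862 = 12059*(1/162783) - 83156*1/330862 = 12059/162783 - 41578/165431 = -4773259145/26929354473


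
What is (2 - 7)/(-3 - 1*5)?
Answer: 5/8 ≈ 0.62500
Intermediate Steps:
(2 - 7)/(-3 - 1*5) = -5/(-3 - 5) = -5/(-8) = -5*(-⅛) = 5/8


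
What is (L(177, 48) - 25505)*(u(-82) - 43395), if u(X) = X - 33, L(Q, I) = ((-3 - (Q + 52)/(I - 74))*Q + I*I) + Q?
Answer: 12441619235/13 ≈ 9.5705e+8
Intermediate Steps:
L(Q, I) = Q + I**2 + Q*(-3 - (52 + Q)/(-74 + I)) (L(Q, I) = ((-3 - (52 + Q)/(-74 + I))*Q + I**2) + Q = (Q*(-3 - (52 + Q)/(-74 + I)) + I**2) + Q = (I**2 + Q*(-3 - (52 + Q)/(-74 + I))) + Q = Q + I**2 + Q*(-3 - (52 + Q)/(-74 + I)))
u(X) = -33 + X
(L(177, 48) - 25505)*(u(-82) - 43395) = ((48**3 - 1*177**2 - 74*48**2 + 96*177 - 2*48*177)/(-74 + 48) - 25505)*((-33 - 82) - 43395) = ((110592 - 1*31329 - 74*2304 + 16992 - 16992)/(-26) - 25505)*(-115 - 43395) = (-(110592 - 31329 - 170496 + 16992 - 16992)/26 - 25505)*(-43510) = (-1/26*(-91233) - 25505)*(-43510) = (91233/26 - 25505)*(-43510) = -571897/26*(-43510) = 12441619235/13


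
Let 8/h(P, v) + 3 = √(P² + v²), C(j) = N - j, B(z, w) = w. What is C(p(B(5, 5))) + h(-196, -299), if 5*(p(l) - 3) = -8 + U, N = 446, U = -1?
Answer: 35530639/79880 + √127817/15976 ≈ 444.82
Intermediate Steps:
p(l) = 6/5 (p(l) = 3 + (-8 - 1)/5 = 3 + (⅕)*(-9) = 3 - 9/5 = 6/5)
C(j) = 446 - j
h(P, v) = 8/(-3 + √(P² + v²))
C(p(B(5, 5))) + h(-196, -299) = (446 - 1*6/5) + 8/(-3 + √((-196)² + (-299)²)) = (446 - 6/5) + 8/(-3 + √(38416 + 89401)) = 2224/5 + 8/(-3 + √127817)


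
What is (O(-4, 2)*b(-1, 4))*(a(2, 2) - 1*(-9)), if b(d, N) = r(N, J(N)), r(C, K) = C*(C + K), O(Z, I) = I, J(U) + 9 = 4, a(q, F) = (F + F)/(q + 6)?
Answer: -76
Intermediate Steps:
a(q, F) = 2*F/(6 + q) (a(q, F) = (2*F)/(6 + q) = 2*F/(6 + q))
J(U) = -5 (J(U) = -9 + 4 = -5)
b(d, N) = N*(-5 + N) (b(d, N) = N*(N - 5) = N*(-5 + N))
(O(-4, 2)*b(-1, 4))*(a(2, 2) - 1*(-9)) = (2*(4*(-5 + 4)))*(2*2/(6 + 2) - 1*(-9)) = (2*(4*(-1)))*(2*2/8 + 9) = (2*(-4))*(2*2*(⅛) + 9) = -8*(½ + 9) = -8*19/2 = -76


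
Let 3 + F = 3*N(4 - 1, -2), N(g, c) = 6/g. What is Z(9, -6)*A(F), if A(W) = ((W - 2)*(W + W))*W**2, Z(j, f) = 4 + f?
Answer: -108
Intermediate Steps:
F = 3 (F = -3 + 3*(6/(4 - 1)) = -3 + 3*(6/3) = -3 + 3*(6*(1/3)) = -3 + 3*2 = -3 + 6 = 3)
A(W) = 2*W**3*(-2 + W) (A(W) = ((-2 + W)*(2*W))*W**2 = (2*W*(-2 + W))*W**2 = 2*W**3*(-2 + W))
Z(9, -6)*A(F) = (4 - 6)*(2*3**3*(-2 + 3)) = -4*27 = -2*54 = -108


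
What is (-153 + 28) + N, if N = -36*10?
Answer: -485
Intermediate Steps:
N = -360
(-153 + 28) + N = (-153 + 28) - 360 = -125 - 360 = -485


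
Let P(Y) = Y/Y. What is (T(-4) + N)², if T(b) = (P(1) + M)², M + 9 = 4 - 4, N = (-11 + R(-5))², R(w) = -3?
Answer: 67600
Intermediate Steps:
P(Y) = 1
N = 196 (N = (-11 - 3)² = (-14)² = 196)
M = -9 (M = -9 + (4 - 4) = -9 + 0 = -9)
T(b) = 64 (T(b) = (1 - 9)² = (-8)² = 64)
(T(-4) + N)² = (64 + 196)² = 260² = 67600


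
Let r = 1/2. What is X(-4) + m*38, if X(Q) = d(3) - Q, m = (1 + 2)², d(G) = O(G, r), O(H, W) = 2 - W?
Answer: 695/2 ≈ 347.50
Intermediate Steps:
r = ½ ≈ 0.50000
d(G) = 3/2 (d(G) = 2 - 1*½ = 2 - ½ = 3/2)
m = 9 (m = 3² = 9)
X(Q) = 3/2 - Q
X(-4) + m*38 = (3/2 - 1*(-4)) + 9*38 = (3/2 + 4) + 342 = 11/2 + 342 = 695/2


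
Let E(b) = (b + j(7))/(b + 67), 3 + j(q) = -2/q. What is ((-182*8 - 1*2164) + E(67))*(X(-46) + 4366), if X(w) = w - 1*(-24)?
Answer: -7374187608/469 ≈ -1.5723e+7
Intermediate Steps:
j(q) = -3 - 2/q
E(b) = (-23/7 + b)/(67 + b) (E(b) = (b + (-3 - 2/7))/(b + 67) = (b + (-3 - 2*1/7))/(67 + b) = (b + (-3 - 2/7))/(67 + b) = (b - 23/7)/(67 + b) = (-23/7 + b)/(67 + b))
X(w) = 24 + w (X(w) = w + 24 = 24 + w)
((-182*8 - 1*2164) + E(67))*(X(-46) + 4366) = ((-182*8 - 1*2164) + (-23/7 + 67)/(67 + 67))*((24 - 46) + 4366) = ((-1456 - 2164) + (446/7)/134)*(-22 + 4366) = (-3620 + (1/134)*(446/7))*4344 = (-3620 + 223/469)*4344 = -1697557/469*4344 = -7374187608/469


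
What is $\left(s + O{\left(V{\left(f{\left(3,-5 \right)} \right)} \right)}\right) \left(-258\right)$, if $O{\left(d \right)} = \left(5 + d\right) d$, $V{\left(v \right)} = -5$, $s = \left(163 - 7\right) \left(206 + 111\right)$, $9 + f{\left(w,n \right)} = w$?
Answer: $-12758616$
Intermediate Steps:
$f{\left(w,n \right)} = -9 + w$
$s = 49452$ ($s = 156 \cdot 317 = 49452$)
$O{\left(d \right)} = d \left(5 + d\right)$
$\left(s + O{\left(V{\left(f{\left(3,-5 \right)} \right)} \right)}\right) \left(-258\right) = \left(49452 - 5 \left(5 - 5\right)\right) \left(-258\right) = \left(49452 - 0\right) \left(-258\right) = \left(49452 + 0\right) \left(-258\right) = 49452 \left(-258\right) = -12758616$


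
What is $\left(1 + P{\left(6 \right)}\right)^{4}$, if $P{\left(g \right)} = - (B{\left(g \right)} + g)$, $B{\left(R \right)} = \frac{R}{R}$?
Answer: $1296$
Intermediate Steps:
$B{\left(R \right)} = 1$
$P{\left(g \right)} = -1 - g$ ($P{\left(g \right)} = - (1 + g) = -1 - g$)
$\left(1 + P{\left(6 \right)}\right)^{4} = \left(1 - 7\right)^{4} = \left(-6\right)^{4} = 1296$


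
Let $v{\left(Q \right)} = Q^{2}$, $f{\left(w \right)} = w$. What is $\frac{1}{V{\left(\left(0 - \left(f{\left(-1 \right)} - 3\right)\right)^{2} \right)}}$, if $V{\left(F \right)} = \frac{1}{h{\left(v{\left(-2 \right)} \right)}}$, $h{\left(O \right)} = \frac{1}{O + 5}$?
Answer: $\frac{1}{9} \approx 0.11111$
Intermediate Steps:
$h{\left(O \right)} = \frac{1}{5 + O}$
$V{\left(F \right)} = 9$ ($V{\left(F \right)} = \frac{1}{\frac{1}{5 + \left(-2\right)^{2}}} = \frac{1}{\frac{1}{5 + 4}} = \frac{1}{\frac{1}{9}} = 9$)
$\frac{1}{V{\left(\left(0 - \left(f{\left(-1 \right)} - 3\right)\right)^{2} \right)}} = \frac{1}{9}$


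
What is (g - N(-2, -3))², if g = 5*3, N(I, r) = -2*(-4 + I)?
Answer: 9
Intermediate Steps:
N(I, r) = 8 - 2*I
g = 15
(g - N(-2, -3))² = (15 - (8 - 2*(-2)))² = (15 - (8 + 4))² = (15 - 1*12)² = (15 - 12)² = 3² = 9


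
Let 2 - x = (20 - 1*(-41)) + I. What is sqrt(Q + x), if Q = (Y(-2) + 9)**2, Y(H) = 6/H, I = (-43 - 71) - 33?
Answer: 2*sqrt(31) ≈ 11.136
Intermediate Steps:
I = -147 (I = -114 - 33 = -147)
Q = 36 (Q = (6/(-2) + 9)**2 = (6*(-1/2) + 9)**2 = (-3 + 9)**2 = 6**2 = 36)
x = 88 (x = 2 - ((20 - 1*(-41)) - 147) = 2 - ((20 + 41) - 147) = 2 - (61 - 147) = 2 - 1*(-86) = 2 + 86 = 88)
sqrt(Q + x) = sqrt(36 + 88) = sqrt(124) = 2*sqrt(31)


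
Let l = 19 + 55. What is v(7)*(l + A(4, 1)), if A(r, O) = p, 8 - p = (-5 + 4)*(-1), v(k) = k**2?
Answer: 3969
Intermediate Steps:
p = 7 (p = 8 - (-5 + 4)*(-1) = 8 - (-1)*(-1) = 8 - 1*1 = 8 - 1 = 7)
A(r, O) = 7
l = 74
v(7)*(l + A(4, 1)) = 7**2*(74 + 7) = 49*81 = 3969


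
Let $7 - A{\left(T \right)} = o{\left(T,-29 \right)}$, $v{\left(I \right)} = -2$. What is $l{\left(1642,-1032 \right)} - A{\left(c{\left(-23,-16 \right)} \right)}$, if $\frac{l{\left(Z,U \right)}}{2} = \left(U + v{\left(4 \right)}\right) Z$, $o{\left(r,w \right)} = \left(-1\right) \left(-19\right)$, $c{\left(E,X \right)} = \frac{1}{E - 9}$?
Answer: $-3395644$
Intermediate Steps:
$c{\left(E,X \right)} = \frac{1}{-9 + E}$
$o{\left(r,w \right)} = 19$
$l{\left(Z,U \right)} = 2 Z \left(-2 + U\right)$ ($l{\left(Z,U \right)} = 2 \left(U - 2\right) Z = 2 \left(-2 + U\right) Z = 2 Z \left(-2 + U\right)$)
$A{\left(T \right)} = -12$ ($A{\left(T \right)} = 7 - 19 = -12$)
$l{\left(1642,-1032 \right)} - A{\left(c{\left(-23,-16 \right)} \right)} = 2 \cdot 1642 \left(-2 - 1032\right) - -12 = 2 \cdot 1642 \left(-1034\right) + 12 = -3395656 + 12 = -3395644$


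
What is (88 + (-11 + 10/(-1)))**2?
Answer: 4489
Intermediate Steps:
(88 + (-11 + 10/(-1)))**2 = (88 + (-11 + 10*(-1)))**2 = (88 + (-11 - 10))**2 = (88 - 21)**2 = 67**2 = 4489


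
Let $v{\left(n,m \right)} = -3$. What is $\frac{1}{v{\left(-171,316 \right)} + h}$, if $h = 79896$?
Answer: $\frac{1}{79893} \approx 1.2517 \cdot 10^{-5}$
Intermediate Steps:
$\frac{1}{v{\left(-171,316 \right)} + h} = \frac{1}{-3 + 79896} = \frac{1}{79893}$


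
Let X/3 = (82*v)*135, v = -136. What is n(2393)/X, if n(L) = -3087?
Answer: 343/501840 ≈ 0.00068348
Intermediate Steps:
X = -4516560 (X = 3*((82*(-136))*135) = 3*(-11152*135) = 3*(-1505520) = -4516560)
n(2393)/X = -3087/(-4516560) = -3087*(-1/4516560) = 343/501840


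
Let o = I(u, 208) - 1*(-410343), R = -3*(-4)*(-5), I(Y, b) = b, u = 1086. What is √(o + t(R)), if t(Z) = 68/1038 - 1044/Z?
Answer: 4*√172798644435/2595 ≈ 640.76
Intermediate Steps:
R = -60 (R = 12*(-5) = -60)
t(Z) = 34/519 - 1044/Z (t(Z) = 68*(1/1038) - 1044/Z = 34/519 - 1044/Z)
o = 410551 (o = 208 - 1*(-410343) = 208 + 410343 = 410551)
√(o + t(R)) = √(410551 + (34/519 - 1044/(-60))) = √(410551 + (34/519 - 1044*(-1/60))) = √(410551 + (34/519 + 87/5)) = √(410551 + 45323/2595) = √(1065425168/2595) = 4*√172798644435/2595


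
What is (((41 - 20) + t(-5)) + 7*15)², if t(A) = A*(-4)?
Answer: 21316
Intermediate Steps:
t(A) = -4*A
(((41 - 20) + t(-5)) + 7*15)² = (((41 - 20) - 4*(-5)) + 7*15)² = ((21 + 20) + 105)² = (41 + 105)² = 146² = 21316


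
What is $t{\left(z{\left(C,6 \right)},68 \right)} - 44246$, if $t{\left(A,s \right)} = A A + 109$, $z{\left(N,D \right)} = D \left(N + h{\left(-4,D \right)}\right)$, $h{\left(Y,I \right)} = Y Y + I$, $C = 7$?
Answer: $-13861$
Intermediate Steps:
$h{\left(Y,I \right)} = I + Y^{2}$ ($h{\left(Y,I \right)} = Y^{2} + I = I + Y^{2}$)
$z{\left(N,D \right)} = D \left(16 + D + N\right)$ ($z{\left(N,D \right)} = D \left(N + \left(D + \left(-4\right)^{2}\right)\right) = D \left(N + \left(D + 16\right)\right) = D \left(N + \left(16 + D\right)\right) = D \left(16 + D + N\right)$)
$t{\left(A,s \right)} = 109 + A^{2}$ ($t{\left(A,s \right)} = A^{2} + 109 = 109 + A^{2}$)
$t{\left(z{\left(C,6 \right)},68 \right)} - 44246 = \left(109 + \left(6 \left(16 + 6 + 7\right)\right)^{2}\right) - 44246 = \left(109 + \left(6 \cdot 29\right)^{2}\right) - 44246 = \left(109 + 174^{2}\right) - 44246 = \left(109 + 30276\right) - 44246 = 30385 - 44246 = -13861$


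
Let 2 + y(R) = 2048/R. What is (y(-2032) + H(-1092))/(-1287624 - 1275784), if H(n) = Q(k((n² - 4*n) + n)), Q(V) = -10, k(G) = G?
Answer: 413/81388204 ≈ 5.0744e-6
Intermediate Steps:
y(R) = -2 + 2048/R
H(n) = -10
(y(-2032) + H(-1092))/(-1287624 - 1275784) = ((-2 + 2048/(-2032)) - 10)/(-1287624 - 1275784) = ((-2 + 2048*(-1/2032)) - 10)/(-2563408) = ((-2 - 128/127) - 10)*(-1/2563408) = (-382/127 - 10)*(-1/2563408) = -1652/127*(-1/2563408) = 413/81388204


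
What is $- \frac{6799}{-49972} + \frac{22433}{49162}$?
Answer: $\frac{55972089}{94489364} \approx 0.59236$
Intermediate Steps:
$- \frac{6799}{-49972} + \frac{22433}{49162} = \left(-6799\right) \left(- \frac{1}{49972}\right) + 22433 \cdot \frac{1}{49162} = \frac{523}{3844} + \frac{22433}{49162} = \frac{55972089}{94489364}$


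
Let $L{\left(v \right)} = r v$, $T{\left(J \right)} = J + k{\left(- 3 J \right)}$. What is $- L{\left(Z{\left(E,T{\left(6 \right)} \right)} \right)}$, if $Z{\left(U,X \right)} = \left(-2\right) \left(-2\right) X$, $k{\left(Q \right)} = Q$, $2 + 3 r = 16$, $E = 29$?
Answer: $224$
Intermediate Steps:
$r = \frac{14}{3}$ ($r = - \frac{2}{3} + \frac{1}{3} \cdot 16 = - \frac{2}{3} + \frac{16}{3} = \frac{14}{3} \approx 4.6667$)
$T{\left(J \right)} = - 2 J$ ($T{\left(J \right)} = J - 3 J = - 2 J$)
$Z{\left(U,X \right)} = 4 X$
$L{\left(v \right)} = \frac{14 v}{3}$
$- L{\left(Z{\left(E,T{\left(6 \right)} \right)} \right)} = - \frac{14 \cdot 4 \left(\left(-2\right) 6\right)}{3} = - \frac{14 \cdot 4 \left(-12\right)}{3} = - \frac{14 \left(-48\right)}{3} = \left(-1\right) \left(-224\right) = 224$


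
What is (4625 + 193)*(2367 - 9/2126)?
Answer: 12122649297/1063 ≈ 1.1404e+7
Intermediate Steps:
(4625 + 193)*(2367 - 9/2126) = 4818*(2367 - 9*1/2126) = 4818*(2367 - 9/2126) = 4818*(5032233/2126) = 12122649297/1063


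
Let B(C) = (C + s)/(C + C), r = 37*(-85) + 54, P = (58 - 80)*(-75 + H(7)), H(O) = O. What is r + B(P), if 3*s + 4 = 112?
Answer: -2311685/748 ≈ -3090.5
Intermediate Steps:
s = 36 (s = -4/3 + (1/3)*112 = -4/3 + 112/3 = 36)
P = 1496 (P = (58 - 80)*(-75 + 7) = -22*(-68) = 1496)
r = -3091 (r = -3145 + 54 = -3091)
B(C) = (36 + C)/(2*C) (B(C) = (C + 36)/(C + C) = (36 + C)/((2*C)) = (36 + C)*(1/(2*C)) = (36 + C)/(2*C))
r + B(P) = -3091 + (1/2)*(36 + 1496)/1496 = -3091 + (1/2)*(1/1496)*1532 = -3091 + 383/748 = -2311685/748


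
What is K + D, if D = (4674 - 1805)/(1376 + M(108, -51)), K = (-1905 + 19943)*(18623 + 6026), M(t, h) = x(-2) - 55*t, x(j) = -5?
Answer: 2031462663809/4569 ≈ 4.4462e+8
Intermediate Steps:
M(t, h) = -5 - 55*t
K = 444618662 (K = 18038*24649 = 444618662)
D = -2869/4569 (D = (4674 - 1805)/(1376 + (-5 - 55*108)) = 2869/(1376 + (-5 - 5940)) = 2869/(1376 - 5945) = 2869/(-4569) = 2869*(-1/4569) = -2869/4569 ≈ -0.62793)
K + D = 444618662 - 2869/4569 = 2031462663809/4569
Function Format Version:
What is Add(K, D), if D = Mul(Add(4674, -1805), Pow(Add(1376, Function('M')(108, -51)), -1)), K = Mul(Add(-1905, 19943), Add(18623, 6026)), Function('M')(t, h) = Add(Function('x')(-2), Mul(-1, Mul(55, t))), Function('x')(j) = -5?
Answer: Rational(2031462663809, 4569) ≈ 4.4462e+8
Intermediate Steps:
Function('M')(t, h) = Add(-5, Mul(-55, t)) (Function('M')(t, h) = Add(-5, Mul(-1, Mul(55, t))) = Add(-5, Mul(-55, t)))
K = 444618662 (K = Mul(18038, 24649) = 444618662)
D = Rational(-2869, 4569) (D = Mul(Add(4674, -1805), Pow(Add(1376, Add(-5, Mul(-55, 108))), -1)) = Mul(2869, Pow(Add(1376, Add(-5, -5940)), -1)) = Mul(2869, Pow(Add(1376, -5945), -1)) = Mul(2869, Pow(-4569, -1)) = Mul(2869, Rational(-1, 4569)) = Rational(-2869, 4569) ≈ -0.62793)
Add(K, D) = Add(444618662, Rational(-2869, 4569)) = Rational(2031462663809, 4569)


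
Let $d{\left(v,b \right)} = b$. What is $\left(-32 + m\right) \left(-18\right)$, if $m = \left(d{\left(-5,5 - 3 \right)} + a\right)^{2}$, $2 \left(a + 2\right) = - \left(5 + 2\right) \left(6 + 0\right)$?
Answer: $-7362$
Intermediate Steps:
$a = -23$ ($a = -2 + \frac{\left(-1\right) \left(5 + 2\right) \left(6 + 0\right)}{2} = -2 + \frac{\left(-1\right) 7 \cdot 6}{2} = -2 + \frac{\left(-1\right) 42}{2} = -2 + \frac{1}{2} \left(-42\right) = -2 - 21 = -23$)
$m = 441$ ($m = \left(\left(5 - 3\right) - 23\right)^{2} = \left(2 - 23\right)^{2} = \left(-21\right)^{2} = 441$)
$\left(-32 + m\right) \left(-18\right) = \left(-32 + 441\right) \left(-18\right) = 409 \left(-18\right) = -7362$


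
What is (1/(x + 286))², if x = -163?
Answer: 1/15129 ≈ 6.6098e-5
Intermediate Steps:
(1/(x + 286))² = (1/(-163 + 286))² = (1/123)² = 1/15129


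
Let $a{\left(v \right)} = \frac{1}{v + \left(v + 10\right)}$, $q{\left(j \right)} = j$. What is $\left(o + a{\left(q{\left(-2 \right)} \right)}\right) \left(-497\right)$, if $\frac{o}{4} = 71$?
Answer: $- \frac{847385}{6} \approx -1.4123 \cdot 10^{5}$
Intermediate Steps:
$o = 284$ ($o = 4 \cdot 71 = 284$)
$a{\left(v \right)} = \frac{1}{10 + 2 v}$ ($a{\left(v \right)} = \frac{1}{v + \left(10 + v\right)} = \frac{1}{10 + 2 v}$)
$\left(o + a{\left(q{\left(-2 \right)} \right)}\right) \left(-497\right) = \left(284 + \frac{1}{2 \left(5 - 2\right)}\right) \left(-497\right) = \left(284 + \frac{1}{2 \cdot 3}\right) \left(-497\right) = \left(284 + \frac{1}{2} \cdot \frac{1}{3}\right) \left(-497\right) = \left(284 + \frac{1}{6}\right) \left(-497\right) = \frac{1705}{6} \left(-497\right) = - \frac{847385}{6}$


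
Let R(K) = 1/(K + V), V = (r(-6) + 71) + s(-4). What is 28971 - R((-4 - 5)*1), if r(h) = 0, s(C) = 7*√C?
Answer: 58521389/2020 + 7*I/2020 ≈ 28971.0 + 0.0034653*I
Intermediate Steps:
V = 71 + 14*I (V = (0 + 71) + 7*√(-4) = 71 + 7*(2*I) = 71 + 14*I ≈ 71.0 + 14.0*I)
R(K) = 1/(71 + K + 14*I) (R(K) = 1/(K + (71 + 14*I)) = 1/(71 + K + 14*I))
28971 - R((-4 - 5)*1) = 28971 - 1/(71 + (-4 - 5)*1 + 14*I) = 28971 - 1/(71 - 9*1 + 14*I) = 28971 - 1/(71 - 9 + 14*I) = 28971 - 1/(62 + 14*I) = 28971 - (62 - 14*I)/4040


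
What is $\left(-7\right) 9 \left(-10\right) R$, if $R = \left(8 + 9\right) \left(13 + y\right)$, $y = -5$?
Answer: $85680$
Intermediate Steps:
$R = 136$ ($R = \left(8 + 9\right) \left(13 - 5\right) = 17 \cdot 8 = 136$)
$\left(-7\right) 9 \left(-10\right) R = \left(-7\right) 9 \left(-10\right) 136 = \left(-63\right) \left(-10\right) 136 = 630 \cdot 136 = 85680$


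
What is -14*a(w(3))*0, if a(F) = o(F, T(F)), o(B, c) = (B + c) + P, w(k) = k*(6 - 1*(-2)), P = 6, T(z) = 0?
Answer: 0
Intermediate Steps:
w(k) = 8*k (w(k) = k*(6 + 2) = k*8 = 8*k)
o(B, c) = 6 + B + c (o(B, c) = (B + c) + 6 = 6 + B + c)
a(F) = 6 + F (a(F) = 6 + F + 0 = 6 + F)
-14*a(w(3))*0 = -14*(6 + 8*3)*0 = -14*(6 + 24)*0 = -14*30*0 = -420*0 = 0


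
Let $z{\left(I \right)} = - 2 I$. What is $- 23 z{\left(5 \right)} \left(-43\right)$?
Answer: $-9890$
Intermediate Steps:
$- 23 z{\left(5 \right)} \left(-43\right) = - 23 \left(\left(-2\right) 5\right) \left(-43\right) = \left(-23\right) \left(-10\right) \left(-43\right) = 230 \left(-43\right) = -9890$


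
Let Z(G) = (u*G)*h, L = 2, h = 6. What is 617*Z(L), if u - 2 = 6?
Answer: 59232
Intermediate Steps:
u = 8 (u = 2 + 6 = 8)
Z(G) = 48*G (Z(G) = (8*G)*6 = 48*G)
617*Z(L) = 617*(48*2) = 617*96 = 59232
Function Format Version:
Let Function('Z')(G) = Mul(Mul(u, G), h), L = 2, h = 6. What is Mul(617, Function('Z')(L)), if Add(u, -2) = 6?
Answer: 59232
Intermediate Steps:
u = 8 (u = Add(2, 6) = 8)
Function('Z')(G) = Mul(48, G) (Function('Z')(G) = Mul(Mul(8, G), 6) = Mul(48, G))
Mul(617, Function('Z')(L)) = Mul(617, Mul(48, 2)) = Mul(617, 96) = 59232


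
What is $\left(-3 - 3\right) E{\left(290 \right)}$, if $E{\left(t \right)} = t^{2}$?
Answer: $-504600$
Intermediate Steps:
$\left(-3 - 3\right) E{\left(290 \right)} = \left(-3 - 3\right) 290^{2} = \left(-3 - 3\right) 84100 = \left(-6\right) 84100 = -504600$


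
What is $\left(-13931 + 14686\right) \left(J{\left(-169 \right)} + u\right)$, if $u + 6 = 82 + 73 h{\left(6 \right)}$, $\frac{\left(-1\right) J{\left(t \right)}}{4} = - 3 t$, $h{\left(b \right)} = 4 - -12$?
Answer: $-591920$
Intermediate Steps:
$h{\left(b \right)} = 16$ ($h{\left(b \right)} = 4 + 12 = 16$)
$J{\left(t \right)} = 12 t$ ($J{\left(t \right)} = - 4 \left(- 3 t\right) = 12 t$)
$u = 1244$ ($u = -6 + \left(82 + 73 \cdot 16\right) = -6 + \left(82 + 1168\right) = -6 + 1250 = 1244$)
$\left(-13931 + 14686\right) \left(J{\left(-169 \right)} + u\right) = \left(-13931 + 14686\right) \left(12 \left(-169\right) + 1244\right) = 755 \left(-2028 + 1244\right) = 755 \left(-784\right) = -591920$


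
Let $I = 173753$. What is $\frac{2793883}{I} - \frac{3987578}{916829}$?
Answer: $\frac{1868659316773}{159301789237} \approx 11.73$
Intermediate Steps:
$\frac{2793883}{I} - \frac{3987578}{916829} = \frac{2793883}{173753} - \frac{3987578}{916829} = \frac{1868659316773}{159301789237}$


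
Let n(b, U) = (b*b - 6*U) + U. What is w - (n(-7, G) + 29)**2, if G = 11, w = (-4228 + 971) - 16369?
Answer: -20155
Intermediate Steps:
w = -19626 (w = -3257 - 16369 = -19626)
n(b, U) = b**2 - 5*U (n(b, U) = (b**2 - 6*U) + U = b**2 - 5*U)
w - (n(-7, G) + 29)**2 = -19626 - (((-7)**2 - 5*11) + 29)**2 = -19626 - ((49 - 55) + 29)**2 = -19626 - (-6 + 29)**2 = -19626 - 1*23**2 = -19626 - 1*529 = -19626 - 529 = -20155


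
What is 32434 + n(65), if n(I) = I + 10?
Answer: 32509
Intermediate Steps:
n(I) = 10 + I
32434 + n(65) = 32434 + (10 + 65) = 32434 + 75 = 32509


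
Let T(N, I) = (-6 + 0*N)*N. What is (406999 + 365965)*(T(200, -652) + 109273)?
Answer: 83536538372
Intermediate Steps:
T(N, I) = -6*N (T(N, I) = (-6 + 0)*N = -6*N)
(406999 + 365965)*(T(200, -652) + 109273) = (406999 + 365965)*(-6*200 + 109273) = 772964*(-1200 + 109273) = 772964*108073 = 83536538372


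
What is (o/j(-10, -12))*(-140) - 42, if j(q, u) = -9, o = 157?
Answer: 21602/9 ≈ 2400.2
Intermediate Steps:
(o/j(-10, -12))*(-140) - 42 = (157/(-9))*(-140) - 42 = (157*(-⅑))*(-140) - 42 = -157/9*(-140) - 42 = 21980/9 - 42 = 21602/9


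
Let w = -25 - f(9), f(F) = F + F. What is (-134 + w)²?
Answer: 31329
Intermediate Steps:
f(F) = 2*F
w = -43 (w = -25 - 2*9 = -25 - 1*18 = -25 - 18 = -43)
(-134 + w)² = (-134 - 43)² = (-177)² = 31329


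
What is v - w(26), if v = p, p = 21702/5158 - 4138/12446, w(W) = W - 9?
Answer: -210645167/16049117 ≈ -13.125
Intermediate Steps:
w(W) = -9 + W
p = 62189822/16049117 (p = 21702*(1/5158) - 4138*1/12446 = 10851/2579 - 2069/6223 = 62189822/16049117 ≈ 3.8750)
v = 62189822/16049117 ≈ 3.8750
v - w(26) = 62189822/16049117 - (-9 + 26) = 62189822/16049117 - 1*17 = 62189822/16049117 - 17 = -210645167/16049117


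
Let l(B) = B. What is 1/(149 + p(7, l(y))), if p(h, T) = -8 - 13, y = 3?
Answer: 1/128 ≈ 0.0078125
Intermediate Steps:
p(h, T) = -21
1/(149 + p(7, l(y))) = 1/(149 - 21) = 1/128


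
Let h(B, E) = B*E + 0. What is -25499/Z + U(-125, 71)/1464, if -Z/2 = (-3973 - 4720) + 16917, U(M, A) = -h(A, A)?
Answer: -5697979/3009984 ≈ -1.8930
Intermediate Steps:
h(B, E) = B*E
U(M, A) = -A² (U(M, A) = -A*A = -A²)
Z = -16448 (Z = -2*((-3973 - 4720) + 16917) = -2*(-8693 + 16917) = -2*8224 = -16448)
-25499/Z + U(-125, 71)/1464 = -25499/(-16448) - 1*71²/1464 = -25499*(-1/16448) - 1*5041*(1/1464) = 25499/16448 - 5041*1/1464 = 25499/16448 - 5041/1464 = -5697979/3009984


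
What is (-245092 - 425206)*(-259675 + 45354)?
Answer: 143658937658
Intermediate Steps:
(-245092 - 425206)*(-259675 + 45354) = -670298*(-214321) = 143658937658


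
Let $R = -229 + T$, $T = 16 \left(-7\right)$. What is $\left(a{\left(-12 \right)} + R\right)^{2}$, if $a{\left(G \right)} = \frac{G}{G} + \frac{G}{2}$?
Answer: $119716$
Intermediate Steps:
$T = -112$
$a{\left(G \right)} = 1 + \frac{G}{2}$ ($a{\left(G \right)} = 1 + G \frac{1}{2} = 1 + \frac{G}{2}$)
$R = -341$ ($R = -229 - 112 = -341$)
$\left(a{\left(-12 \right)} + R\right)^{2} = \left(\left(1 + \frac{1}{2} \left(-12\right)\right) - 341\right)^{2} = \left(\left(1 - 6\right) - 341\right)^{2} = \left(-5 - 341\right)^{2} = \left(-346\right)^{2} = 119716$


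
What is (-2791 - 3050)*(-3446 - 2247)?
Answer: 33252813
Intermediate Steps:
(-2791 - 3050)*(-3446 - 2247) = -5841*(-5693) = 33252813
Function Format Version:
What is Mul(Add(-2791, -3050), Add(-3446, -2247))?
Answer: 33252813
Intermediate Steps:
Mul(Add(-2791, -3050), Add(-3446, -2247)) = Mul(-5841, -5693) = 33252813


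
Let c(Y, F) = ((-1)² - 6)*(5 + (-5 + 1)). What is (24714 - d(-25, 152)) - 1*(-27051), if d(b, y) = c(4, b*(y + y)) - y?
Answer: 51922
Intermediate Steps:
c(Y, F) = -5 (c(Y, F) = (1 - 6)*(5 - 4) = -5*1 = -5)
d(b, y) = -5 - y
(24714 - d(-25, 152)) - 1*(-27051) = (24714 - (-5 - 1*152)) - 1*(-27051) = (24714 - (-5 - 152)) + 27051 = (24714 - 1*(-157)) + 27051 = (24714 + 157) + 27051 = 24871 + 27051 = 51922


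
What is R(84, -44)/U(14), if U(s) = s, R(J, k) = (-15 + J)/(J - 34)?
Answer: 69/700 ≈ 0.098571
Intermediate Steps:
R(J, k) = (-15 + J)/(-34 + J)
R(84, -44)/U(14) = ((-15 + 84)/(-34 + 84))/14 = (69/50)*(1/14) = 69/700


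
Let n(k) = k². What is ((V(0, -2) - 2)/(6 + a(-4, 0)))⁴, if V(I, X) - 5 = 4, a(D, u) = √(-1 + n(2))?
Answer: 2401/(6 + √3)⁴ ≈ 0.67176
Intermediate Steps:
a(D, u) = √3 (a(D, u) = √(-1 + 2²) = √(-1 + 4) = √3)
V(I, X) = 9 (V(I, X) = 5 + 4 = 9)
((V(0, -2) - 2)/(6 + a(-4, 0)))⁴ = ((9 - 2)/(6 + √3))⁴ = (7/(6 + √3))⁴ = 2401/(6 + √3)⁴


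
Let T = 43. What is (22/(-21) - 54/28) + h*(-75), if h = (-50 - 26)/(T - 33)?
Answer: 23815/42 ≈ 567.02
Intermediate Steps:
h = -38/5 (h = (-50 - 26)/(43 - 33) = -76/10 = -76*⅒ = -38/5 ≈ -7.6000)
(22/(-21) - 54/28) + h*(-75) = (22/(-21) - 54/28) - 38/5*(-75) = (22*(-1/21) - 54*1/28) + 570 = (-22/21 - 27/14) + 570 = -125/42 + 570 = 23815/42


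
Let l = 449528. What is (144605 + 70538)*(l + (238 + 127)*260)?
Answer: 117129873204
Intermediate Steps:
(144605 + 70538)*(l + (238 + 127)*260) = (144605 + 70538)*(449528 + (238 + 127)*260) = 215143*(449528 + 365*260) = 215143*(449528 + 94900) = 215143*544428 = 117129873204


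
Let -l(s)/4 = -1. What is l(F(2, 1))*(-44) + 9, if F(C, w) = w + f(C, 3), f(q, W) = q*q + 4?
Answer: -167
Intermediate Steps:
f(q, W) = 4 + q² (f(q, W) = q² + 4 = 4 + q²)
F(C, w) = 4 + w + C² (F(C, w) = w + (4 + C²) = 4 + w + C²)
l(s) = 4 (l(s) = -4*(-1) = 4)
l(F(2, 1))*(-44) + 9 = 4*(-44) + 9 = -176 + 9 = -167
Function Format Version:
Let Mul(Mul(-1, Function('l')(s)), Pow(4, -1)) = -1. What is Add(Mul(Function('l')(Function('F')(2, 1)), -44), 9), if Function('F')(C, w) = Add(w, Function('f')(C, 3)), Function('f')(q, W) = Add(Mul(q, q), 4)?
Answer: -167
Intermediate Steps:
Function('f')(q, W) = Add(4, Pow(q, 2)) (Function('f')(q, W) = Add(Pow(q, 2), 4) = Add(4, Pow(q, 2)))
Function('F')(C, w) = Add(4, w, Pow(C, 2)) (Function('F')(C, w) = Add(w, Add(4, Pow(C, 2))) = Add(4, w, Pow(C, 2)))
Function('l')(s) = 4 (Function('l')(s) = Mul(-4, -1) = 4)
Add(Mul(Function('l')(Function('F')(2, 1)), -44), 9) = Add(Mul(4, -44), 9) = Add(-176, 9) = -167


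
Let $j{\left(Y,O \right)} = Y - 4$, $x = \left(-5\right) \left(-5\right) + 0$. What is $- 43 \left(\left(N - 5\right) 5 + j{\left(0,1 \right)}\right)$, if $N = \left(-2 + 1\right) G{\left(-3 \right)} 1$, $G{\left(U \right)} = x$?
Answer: $6622$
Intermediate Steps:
$x = 25$ ($x = 25 + 0 = 25$)
$G{\left(U \right)} = 25$
$j{\left(Y,O \right)} = -4 + Y$ ($j{\left(Y,O \right)} = Y - 4 = -4 + Y$)
$N = -25$ ($N = \left(-2 + 1\right) 25 \cdot 1 = \left(-1\right) 25 = -25$)
$- 43 \left(\left(N - 5\right) 5 + j{\left(0,1 \right)}\right) = - 43 \left(\left(-25 - 5\right) 5 + \left(-4 + 0\right)\right) = - 43 \left(\left(-30\right) 5 - 4\right) = - 43 \left(-150 - 4\right) = \left(-43\right) \left(-154\right) = 6622$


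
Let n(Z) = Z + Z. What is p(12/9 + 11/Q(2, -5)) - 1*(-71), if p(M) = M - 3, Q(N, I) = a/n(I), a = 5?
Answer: 142/3 ≈ 47.333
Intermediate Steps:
n(Z) = 2*Z
Q(N, I) = 5/(2*I) (Q(N, I) = 5/((2*I)) = 5*(1/(2*I)) = 5/(2*I))
p(M) = -3 + M
p(12/9 + 11/Q(2, -5)) - 1*(-71) = (-3 + (12/9 + 11/(((5/2)/(-5))))) - 1*(-71) = (-3 + (12*(⅑) + 11/(((5/2)*(-⅕))))) + 71 = (-3 + (4/3 + 11/(-½))) + 71 = (-3 + (4/3 + 11*(-2))) + 71 = (-3 + (4/3 - 22)) + 71 = (-3 - 62/3) + 71 = -71/3 + 71 = 142/3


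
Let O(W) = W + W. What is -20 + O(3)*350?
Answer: 2080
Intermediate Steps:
O(W) = 2*W
-20 + O(3)*350 = -20 + (2*3)*350 = -20 + 6*350 = -20 + 2100 = 2080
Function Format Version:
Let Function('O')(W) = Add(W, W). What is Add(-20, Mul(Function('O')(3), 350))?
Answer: 2080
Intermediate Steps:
Function('O')(W) = Mul(2, W)
Add(-20, Mul(Function('O')(3), 350)) = Add(-20, Mul(Mul(2, 3), 350)) = Add(-20, Mul(6, 350)) = Add(-20, 2100) = 2080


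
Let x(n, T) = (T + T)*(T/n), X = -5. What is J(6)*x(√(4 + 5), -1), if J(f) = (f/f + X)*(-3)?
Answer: 8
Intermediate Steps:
J(f) = 12 (J(f) = (f/f - 5)*(-3) = (1 - 5)*(-3) = -4*(-3) = 12)
x(n, T) = 2*T²/n (x(n, T) = (2*T)*(T/n) = 2*T²/n)
J(6)*x(√(4 + 5), -1) = 12*(2*(-1)²/√(4 + 5)) = 12*(2*1/√9) = 12*(2*1/3) = 12*(2*1*(⅓)) = 12*(⅔) = 8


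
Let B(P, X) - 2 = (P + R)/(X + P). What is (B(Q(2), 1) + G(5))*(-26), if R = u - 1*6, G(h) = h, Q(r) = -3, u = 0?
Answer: -299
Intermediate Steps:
R = -6 (R = 0 - 1*6 = 0 - 6 = -6)
B(P, X) = 2 + (-6 + P)/(P + X) (B(P, X) = 2 + (P - 6)/(X + P) = 2 + (-6 + P)/(P + X))
(B(Q(2), 1) + G(5))*(-26) = ((-6 + 2*1 + 3*(-3))/(-3 + 1) + 5)*(-26) = ((-6 + 2 - 9)/(-2) + 5)*(-26) = (-½*(-13) + 5)*(-26) = (13/2 + 5)*(-26) = (23/2)*(-26) = -299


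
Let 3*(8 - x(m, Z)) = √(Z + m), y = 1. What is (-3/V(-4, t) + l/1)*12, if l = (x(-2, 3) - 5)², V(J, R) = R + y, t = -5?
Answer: 283/3 ≈ 94.333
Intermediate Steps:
x(m, Z) = 8 - √(Z + m)/3
V(J, R) = 1 + R (V(J, R) = R + 1 = 1 + R)
l = 64/9 (l = ((8 - √(3 - 2)/3) - 5)² = ((8 - √1/3) - 5)² = ((8 - ⅓*1) - 5)² = ((8 - ⅓) - 5)² = (23/3 - 5)² = (8/3)² = 64/9 ≈ 7.1111)
(-3/V(-4, t) + l/1)*12 = (-3/(1 - 5) + (64/9)/1)*12 = (-3/(-4) + (64/9)*1)*12 = (-3*(-¼) + 64/9)*12 = (¾ + 64/9)*12 = (283/36)*12 = 283/3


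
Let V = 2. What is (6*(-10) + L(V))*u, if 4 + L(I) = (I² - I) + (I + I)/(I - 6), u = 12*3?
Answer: -2268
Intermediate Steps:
u = 36
L(I) = -4 + I² - I + 2*I/(-6 + I) (L(I) = -4 + ((I² - I) + (I + I)/(I - 6)) = -4 + ((I² - I) + (2*I)/(-6 + I)) = -4 + ((I² - I) + 2*I/(-6 + I)) = -4 + (I² - I + 2*I/(-6 + I)) = -4 + I² - I + 2*I/(-6 + I))
(6*(-10) + L(V))*u = (6*(-10) + (24 + 2³ - 7*2² + 4*2)/(-6 + 2))*36 = (-60 + (24 + 8 - 7*4 + 8)/(-4))*36 = (-60 - (24 + 8 - 28 + 8)/4)*36 = (-60 - ¼*12)*36 = (-60 - 3)*36 = -63*36 = -2268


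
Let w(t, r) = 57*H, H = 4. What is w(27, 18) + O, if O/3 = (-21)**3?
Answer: -27555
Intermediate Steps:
w(t, r) = 228 (w(t, r) = 57*4 = 228)
O = -27783 (O = 3*(-21)**3 = 3*(-9261) = -27783)
w(27, 18) + O = 228 - 27783 = -27555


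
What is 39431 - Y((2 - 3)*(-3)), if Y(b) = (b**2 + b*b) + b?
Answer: 39410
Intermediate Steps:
Y(b) = b + 2*b**2 (Y(b) = (b**2 + b**2) + b = 2*b**2 + b = b + 2*b**2)
39431 - Y((2 - 3)*(-3)) = 39431 - (2 - 3)*(-3)*(1 + 2*((2 - 3)*(-3))) = 39431 - (-1*(-3))*(1 + 2*(-1*(-3))) = 39431 - 3*(1 + 2*3) = 39431 - 3*(1 + 6) = 39431 - 3*7 = 39431 - 1*21 = 39431 - 21 = 39410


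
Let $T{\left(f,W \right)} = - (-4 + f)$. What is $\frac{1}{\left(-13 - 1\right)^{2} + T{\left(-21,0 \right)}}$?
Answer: $\frac{1}{221} \approx 0.0045249$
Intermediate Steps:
$T{\left(f,W \right)} = 4 - f$
$\frac{1}{\left(-13 - 1\right)^{2} + T{\left(-21,0 \right)}} = \frac{1}{\left(-13 - 1\right)^{2} + \left(4 - -21\right)} = \frac{1}{\left(-14\right)^{2} + \left(4 + 21\right)} = \frac{1}{196 + 25} = \frac{1}{221}$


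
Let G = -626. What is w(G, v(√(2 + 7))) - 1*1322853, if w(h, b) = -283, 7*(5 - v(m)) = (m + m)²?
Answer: -1323136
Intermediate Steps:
v(m) = 5 - 4*m²/7 (v(m) = 5 - (m + m)²/7 = 5 - 4*m²/7)
w(G, v(√(2 + 7))) - 1*1322853 = -283 - 1*1322853 = -283 - 1322853 = -1323136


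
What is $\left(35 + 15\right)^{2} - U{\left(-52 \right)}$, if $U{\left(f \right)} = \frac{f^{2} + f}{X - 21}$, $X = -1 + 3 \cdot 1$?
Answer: $\frac{50152}{19} \approx 2639.6$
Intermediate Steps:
$X = 2$ ($X = -1 + 3 = 2$)
$U{\left(f \right)} = - \frac{f}{19} - \frac{f^{2}}{19}$ ($U{\left(f \right)} = \frac{f^{2} + f}{2 - 21} = \frac{f + f^{2}}{-19} = \left(f + f^{2}\right) \left(- \frac{1}{19}\right) = - \frac{f}{19} - \frac{f^{2}}{19}$)
$\left(35 + 15\right)^{2} - U{\left(-52 \right)} = \left(35 + 15\right)^{2} - \left(- \frac{1}{19}\right) \left(-52\right) \left(1 - 52\right) = 50^{2} - \left(- \frac{1}{19}\right) \left(-52\right) \left(-51\right) = 2500 - - \frac{2652}{19} = 2500 + \frac{2652}{19} = \frac{50152}{19}$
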